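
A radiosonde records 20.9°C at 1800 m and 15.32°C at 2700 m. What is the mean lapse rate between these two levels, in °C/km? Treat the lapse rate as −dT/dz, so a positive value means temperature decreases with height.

Γ = −ΔT/Δz = (20.9 − 15.32) / (2700 − 1800) m
  = 5.58°C / 0.9 km = 6.2°C/km

6.2°C/km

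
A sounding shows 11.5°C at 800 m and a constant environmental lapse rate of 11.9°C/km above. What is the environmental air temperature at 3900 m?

-25.39°C

From 800 m to 3900 m (environmental): cools by 11.9 × 3.1 = 36.89°C, giving -25.39°C.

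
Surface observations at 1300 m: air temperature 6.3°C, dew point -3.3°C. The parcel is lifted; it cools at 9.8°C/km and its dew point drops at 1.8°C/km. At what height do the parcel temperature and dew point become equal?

2500 m

T and T_d converge at 9.8 − 1.8 = 8°C per km
Height above start = (6.3 − (-3.3)) / 8 = 1.2 km
LCL altitude = 1300 m + 1200 m = 2500 m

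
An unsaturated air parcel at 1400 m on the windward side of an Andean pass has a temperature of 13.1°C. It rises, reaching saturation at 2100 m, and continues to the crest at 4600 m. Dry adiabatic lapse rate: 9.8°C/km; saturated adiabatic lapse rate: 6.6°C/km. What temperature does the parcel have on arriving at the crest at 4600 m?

-10.26°C

1400 → 2100 m (dry, 9.8°C/km): ΔT = -9.8 × 0.7 = -6.86°C → T = 6.24°C
2100 → 4600 m (saturated, 6.6°C/km): ΔT = -6.6 × 2.5 = -16.5°C → T = -10.26°C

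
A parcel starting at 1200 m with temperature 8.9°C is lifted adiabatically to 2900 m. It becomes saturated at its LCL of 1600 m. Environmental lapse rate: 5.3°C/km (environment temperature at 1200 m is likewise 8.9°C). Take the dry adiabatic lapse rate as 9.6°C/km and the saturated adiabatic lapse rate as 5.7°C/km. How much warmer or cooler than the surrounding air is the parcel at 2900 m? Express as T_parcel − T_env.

Parcel:
  From 1200 m to 1600 m (dry): cools by 9.6 × 0.4 = 3.84°C, giving 5.06°C.
  From 1600 m to 2900 m (saturated): cools by 5.7 × 1.3 = 7.41°C, giving -2.35°C.
Environment:
  From 1200 m to 2900 m (environment): cools by 5.3 × 1.7 = 9.01°C, giving -0.11°C.
T_parcel − T_env = -2.35 − (-0.11) = -2.24°C

-2.24°C (parcel cooler than environment)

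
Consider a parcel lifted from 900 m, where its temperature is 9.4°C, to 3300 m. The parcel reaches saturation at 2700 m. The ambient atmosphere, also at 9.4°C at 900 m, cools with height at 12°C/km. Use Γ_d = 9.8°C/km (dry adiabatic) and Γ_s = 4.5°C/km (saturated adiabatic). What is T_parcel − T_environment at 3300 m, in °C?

+8.46°C (parcel warmer than environment)

Parcel:
  900–2700 m, dry: Δz = 1.8 km ⇒ ΔT = -17.64°C; T = -8.24°C
  2700–3300 m, saturated: Δz = 0.6 km ⇒ ΔT = -2.7°C; T = -10.94°C
Environment:
  900–3300 m, environment: Δz = 2.4 km ⇒ ΔT = -28.8°C; T = -19.4°C
T_parcel − T_env = -10.94 − (-19.4) = +8.46°C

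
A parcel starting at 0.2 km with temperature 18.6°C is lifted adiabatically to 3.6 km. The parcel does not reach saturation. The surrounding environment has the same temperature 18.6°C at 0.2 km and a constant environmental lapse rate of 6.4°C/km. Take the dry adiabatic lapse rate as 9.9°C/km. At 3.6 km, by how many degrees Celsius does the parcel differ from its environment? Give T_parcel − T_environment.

-11.9°C (parcel cooler than environment)

Parcel:
  200–3600 m, dry: Δz = 3.4 km ⇒ ΔT = -33.66°C; T = -15.06°C
Environment:
  200–3600 m, environment: Δz = 3.4 km ⇒ ΔT = -21.76°C; T = -3.16°C
T_parcel − T_env = -15.06 − (-3.16) = -11.9°C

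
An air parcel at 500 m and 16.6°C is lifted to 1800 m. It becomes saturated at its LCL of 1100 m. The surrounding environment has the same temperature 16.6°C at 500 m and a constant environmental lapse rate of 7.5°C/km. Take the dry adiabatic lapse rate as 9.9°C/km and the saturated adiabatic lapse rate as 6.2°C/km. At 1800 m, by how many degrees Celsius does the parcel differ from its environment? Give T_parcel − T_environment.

-0.53°C (parcel cooler than environment)

Parcel:
  500–1100 m, dry: Δz = 0.6 km ⇒ ΔT = -5.94°C; T = 10.66°C
  1100–1800 m, saturated: Δz = 0.7 km ⇒ ΔT = -4.34°C; T = 6.32°C
Environment:
  500–1800 m, environment: Δz = 1.3 km ⇒ ΔT = -9.75°C; T = 6.85°C
T_parcel − T_env = 6.32 − 6.85 = -0.53°C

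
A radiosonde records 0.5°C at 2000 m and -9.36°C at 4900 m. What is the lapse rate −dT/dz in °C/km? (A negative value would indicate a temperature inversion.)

3.4°C/km

Γ = −ΔT/Δz = (0.5 − (-9.36)) / (4900 − 2000) m
  = 9.86°C / 2.9 km = 3.4°C/km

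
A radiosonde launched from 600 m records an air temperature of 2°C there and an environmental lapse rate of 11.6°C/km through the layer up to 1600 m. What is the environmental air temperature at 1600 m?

-9.6°C

From 600 m to 1600 m (environmental): cools by 11.6 × 1 = 11.6°C, giving -9.6°C.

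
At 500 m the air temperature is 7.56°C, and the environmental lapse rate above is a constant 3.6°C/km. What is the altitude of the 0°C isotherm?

Height above start = (7.56 − 0) / 3.6 = 2.1 km
Altitude = 500 m + 2100 m = 2600 m

2600 m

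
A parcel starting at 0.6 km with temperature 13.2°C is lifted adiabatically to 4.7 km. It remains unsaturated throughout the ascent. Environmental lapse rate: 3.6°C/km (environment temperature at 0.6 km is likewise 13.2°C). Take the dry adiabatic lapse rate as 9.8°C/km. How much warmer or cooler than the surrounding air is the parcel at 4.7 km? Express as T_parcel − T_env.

-25.42°C (parcel cooler than environment)

Parcel:
  600–4700 m, dry: Δz = 4.1 km ⇒ ΔT = -40.18°C; T = -26.98°C
Environment:
  600–4700 m, environment: Δz = 4.1 km ⇒ ΔT = -14.76°C; T = -1.56°C
T_parcel − T_env = -26.98 − (-1.56) = -25.42°C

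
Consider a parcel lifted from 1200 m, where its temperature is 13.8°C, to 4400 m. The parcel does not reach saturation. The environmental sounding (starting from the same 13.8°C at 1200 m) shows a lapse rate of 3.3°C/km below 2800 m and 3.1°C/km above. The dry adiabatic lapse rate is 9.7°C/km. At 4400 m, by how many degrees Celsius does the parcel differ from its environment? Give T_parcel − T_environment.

Parcel:
  Dry to 4400 m: -9.7 × 3.2 km = -31.04°C, so T = -17.24°C.
Environment:
  Environment, lower layer to 2800 m: -3.3 × 1.6 km = -5.28°C, so T = 8.52°C.
  Environment, upper layer to 4400 m: -3.1 × 1.6 km = -4.96°C, so T = 3.56°C.
T_parcel − T_env = -17.24 − 3.56 = -20.8°C

-20.8°C (parcel cooler than environment)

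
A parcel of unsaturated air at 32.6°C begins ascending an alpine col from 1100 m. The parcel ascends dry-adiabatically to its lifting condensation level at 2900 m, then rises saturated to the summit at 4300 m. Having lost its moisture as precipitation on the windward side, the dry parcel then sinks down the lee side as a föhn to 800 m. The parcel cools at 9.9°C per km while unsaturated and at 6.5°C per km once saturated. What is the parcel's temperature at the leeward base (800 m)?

1100 → 2900 m (dry, 9.9°C/km): ΔT = -9.9 × 1.8 = -17.82°C → T = 14.78°C
2900 → 4300 m (saturated, 6.5°C/km): ΔT = -6.5 × 1.4 = -9.1°C → T = 5.68°C
4300 → 800 m (dry descent, 9.9°C/km): ΔT = +9.9 × 3.5 = +34.65°C → T = 40.33°C

40.33°C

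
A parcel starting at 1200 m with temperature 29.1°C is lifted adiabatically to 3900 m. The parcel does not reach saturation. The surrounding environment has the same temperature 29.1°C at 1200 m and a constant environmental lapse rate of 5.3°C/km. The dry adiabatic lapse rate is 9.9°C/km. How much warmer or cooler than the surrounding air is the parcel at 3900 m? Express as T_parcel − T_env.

-12.42°C (parcel cooler than environment)

Parcel:
  1200 → 3900 m (dry, 9.9°C/km): ΔT = -9.9 × 2.7 = -26.73°C → T = 2.37°C
Environment:
  1200 → 3900 m (environment, 5.3°C/km): ΔT = -5.3 × 2.7 = -14.31°C → T = 14.79°C
T_parcel − T_env = 2.37 − 14.79 = -12.42°C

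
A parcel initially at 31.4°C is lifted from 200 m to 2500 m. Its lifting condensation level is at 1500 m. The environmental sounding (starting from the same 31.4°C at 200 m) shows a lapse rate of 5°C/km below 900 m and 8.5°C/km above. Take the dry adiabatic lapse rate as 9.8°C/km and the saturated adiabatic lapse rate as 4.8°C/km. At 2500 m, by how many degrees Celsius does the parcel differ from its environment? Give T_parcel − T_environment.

Parcel:
  From 200 m to 1500 m (dry): cools by 9.8 × 1.3 = 12.74°C, giving 18.66°C.
  From 1500 m to 2500 m (saturated): cools by 4.8 × 1 = 4.8°C, giving 13.86°C.
Environment:
  From 200 m to 900 m (environment, lower layer): cools by 5 × 0.7 = 3.5°C, giving 27.9°C.
  From 900 m to 2500 m (environment, upper layer): cools by 8.5 × 1.6 = 13.6°C, giving 14.3°C.
T_parcel − T_env = 13.86 − 14.3 = -0.44°C

-0.44°C (parcel cooler than environment)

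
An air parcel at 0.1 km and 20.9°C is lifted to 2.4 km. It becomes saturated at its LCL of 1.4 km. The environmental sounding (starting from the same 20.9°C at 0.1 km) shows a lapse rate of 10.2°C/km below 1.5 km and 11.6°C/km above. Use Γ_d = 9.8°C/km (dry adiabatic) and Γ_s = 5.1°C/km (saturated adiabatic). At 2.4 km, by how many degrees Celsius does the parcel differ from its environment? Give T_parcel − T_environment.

Parcel:
  From 100 m to 1400 m (dry): cools by 9.8 × 1.3 = 12.74°C, giving 8.16°C.
  From 1400 m to 2400 m (saturated): cools by 5.1 × 1 = 5.1°C, giving 3.06°C.
Environment:
  From 100 m to 1500 m (environment, lower layer): cools by 10.2 × 1.4 = 14.28°C, giving 6.62°C.
  From 1500 m to 2400 m (environment, upper layer): cools by 11.6 × 0.9 = 10.44°C, giving -3.82°C.
T_parcel − T_env = 3.06 − (-3.82) = +6.88°C

+6.88°C (parcel warmer than environment)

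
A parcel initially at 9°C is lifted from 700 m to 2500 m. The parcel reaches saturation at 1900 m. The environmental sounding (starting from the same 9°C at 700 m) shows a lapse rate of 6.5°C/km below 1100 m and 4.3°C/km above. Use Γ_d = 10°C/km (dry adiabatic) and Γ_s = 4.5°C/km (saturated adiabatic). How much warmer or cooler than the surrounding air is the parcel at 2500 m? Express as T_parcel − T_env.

-6.08°C (parcel cooler than environment)

Parcel:
  700–1900 m, dry: Δz = 1.2 km ⇒ ΔT = -12°C; T = -3°C
  1900–2500 m, saturated: Δz = 0.6 km ⇒ ΔT = -2.7°C; T = -5.7°C
Environment:
  700–1100 m, environment, lower layer: Δz = 0.4 km ⇒ ΔT = -2.6°C; T = 6.4°C
  1100–2500 m, environment, upper layer: Δz = 1.4 km ⇒ ΔT = -6.02°C; T = 0.38°C
T_parcel − T_env = -5.7 − 0.38 = -6.08°C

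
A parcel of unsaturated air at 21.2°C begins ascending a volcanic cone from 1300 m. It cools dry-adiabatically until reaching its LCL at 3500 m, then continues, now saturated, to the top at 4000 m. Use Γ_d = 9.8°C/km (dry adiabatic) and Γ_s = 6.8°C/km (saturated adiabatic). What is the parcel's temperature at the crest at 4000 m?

1300–3500 m, dry: Δz = 2.2 km ⇒ ΔT = -21.56°C; T = -0.36°C
3500–4000 m, saturated: Δz = 0.5 km ⇒ ΔT = -3.4°C; T = -3.76°C

-3.76°C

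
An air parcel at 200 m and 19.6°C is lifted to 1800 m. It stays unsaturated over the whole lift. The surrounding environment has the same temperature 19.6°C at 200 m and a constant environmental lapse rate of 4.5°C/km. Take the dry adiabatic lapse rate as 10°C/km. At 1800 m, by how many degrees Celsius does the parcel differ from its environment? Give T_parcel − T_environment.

Parcel:
  Dry to 1800 m: -10 × 1.6 km = -16°C, so T = 3.6°C.
Environment:
  Environment to 1800 m: -4.5 × 1.6 km = -7.2°C, so T = 12.4°C.
T_parcel − T_env = 3.6 − 12.4 = -8.8°C

-8.8°C (parcel cooler than environment)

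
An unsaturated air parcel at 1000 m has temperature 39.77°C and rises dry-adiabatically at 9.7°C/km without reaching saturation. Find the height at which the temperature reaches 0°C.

Height above start = (39.77 − 0) / 9.7 = 4.1 km
Altitude = 1000 m + 4100 m = 5100 m

5100 m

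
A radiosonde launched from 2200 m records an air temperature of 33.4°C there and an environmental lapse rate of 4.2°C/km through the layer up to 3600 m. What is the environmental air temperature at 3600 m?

27.52°C

2200 → 3600 m (environmental, 4.2°C/km): ΔT = -4.2 × 1.4 = -5.88°C → T = 27.52°C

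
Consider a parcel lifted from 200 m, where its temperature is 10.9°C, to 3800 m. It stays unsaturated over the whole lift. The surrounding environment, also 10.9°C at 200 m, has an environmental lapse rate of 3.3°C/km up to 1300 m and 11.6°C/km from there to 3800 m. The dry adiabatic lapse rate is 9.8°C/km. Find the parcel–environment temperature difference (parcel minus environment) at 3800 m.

-2.65°C (parcel cooler than environment)

Parcel:
  200 → 3800 m (dry, 9.8°C/km): ΔT = -9.8 × 3.6 = -35.28°C → T = -24.38°C
Environment:
  200 → 1300 m (environment, lower layer, 3.3°C/km): ΔT = -3.3 × 1.1 = -3.63°C → T = 7.27°C
  1300 → 3800 m (environment, upper layer, 11.6°C/km): ΔT = -11.6 × 2.5 = -29°C → T = -21.73°C
T_parcel − T_env = -24.38 − (-21.73) = -2.65°C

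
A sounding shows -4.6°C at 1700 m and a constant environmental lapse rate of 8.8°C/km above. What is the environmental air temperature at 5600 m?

1700–5600 m, environmental: Δz = 3.9 km ⇒ ΔT = -34.32°C; T = -38.92°C

-38.92°C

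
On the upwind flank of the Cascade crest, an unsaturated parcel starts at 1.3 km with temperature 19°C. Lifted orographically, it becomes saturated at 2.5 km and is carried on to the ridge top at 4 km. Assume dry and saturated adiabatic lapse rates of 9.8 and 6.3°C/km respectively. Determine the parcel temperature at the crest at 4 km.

From 1300 m to 2500 m (dry): cools by 9.8 × 1.2 = 11.76°C, giving 7.24°C.
From 2500 m to 4000 m (saturated): cools by 6.3 × 1.5 = 9.45°C, giving -2.21°C.

-2.21°C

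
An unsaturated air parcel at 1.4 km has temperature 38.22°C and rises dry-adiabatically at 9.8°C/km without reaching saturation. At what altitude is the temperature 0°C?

5.3 km

Height above start = (38.22 − 0) / 9.8 = 3.9 km
Altitude = 1400 m + 3900 m = 5300 m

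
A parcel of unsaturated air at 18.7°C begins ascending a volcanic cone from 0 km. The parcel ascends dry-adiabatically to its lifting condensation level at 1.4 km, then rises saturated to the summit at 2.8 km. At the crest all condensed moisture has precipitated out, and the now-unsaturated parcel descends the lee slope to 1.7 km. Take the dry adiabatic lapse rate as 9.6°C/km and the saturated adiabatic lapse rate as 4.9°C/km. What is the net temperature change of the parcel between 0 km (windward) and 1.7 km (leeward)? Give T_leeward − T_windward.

From 0 m to 1400 m (dry): cools by 9.6 × 1.4 = 13.44°C, giving 5.26°C.
From 1400 m to 2800 m (saturated): cools by 4.9 × 1.4 = 6.86°C, giving -1.6°C.
From 2800 m to 1700 m (dry descent): warms by 9.6 × 1.1 = 10.56°C, giving 8.96°C.
Net change vs windward start: 8.96 − 18.7 = -9.74°C

-9.74°C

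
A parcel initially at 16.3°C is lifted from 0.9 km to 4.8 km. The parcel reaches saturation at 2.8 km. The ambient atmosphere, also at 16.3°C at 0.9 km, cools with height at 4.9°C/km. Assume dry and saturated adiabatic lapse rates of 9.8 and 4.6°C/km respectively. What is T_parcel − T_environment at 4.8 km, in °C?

Parcel:
  From 900 m to 2800 m (dry): cools by 9.8 × 1.9 = 18.62°C, giving -2.32°C.
  From 2800 m to 4800 m (saturated): cools by 4.6 × 2 = 9.2°C, giving -11.52°C.
Environment:
  From 900 m to 4800 m (environment): cools by 4.9 × 3.9 = 19.11°C, giving -2.81°C.
T_parcel − T_env = -11.52 − (-2.81) = -8.71°C

-8.71°C (parcel cooler than environment)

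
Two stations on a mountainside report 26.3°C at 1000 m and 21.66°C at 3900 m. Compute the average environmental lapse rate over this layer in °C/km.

Γ = −ΔT/Δz = (26.3 − 21.66) / (3900 − 1000) m
  = 4.64°C / 2.9 km = 1.6°C/km

1.6°C/km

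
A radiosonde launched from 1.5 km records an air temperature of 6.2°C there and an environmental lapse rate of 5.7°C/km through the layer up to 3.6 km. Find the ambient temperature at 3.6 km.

-5.77°C

1500 → 3600 m (environmental, 5.7°C/km): ΔT = -5.7 × 2.1 = -11.97°C → T = -5.77°C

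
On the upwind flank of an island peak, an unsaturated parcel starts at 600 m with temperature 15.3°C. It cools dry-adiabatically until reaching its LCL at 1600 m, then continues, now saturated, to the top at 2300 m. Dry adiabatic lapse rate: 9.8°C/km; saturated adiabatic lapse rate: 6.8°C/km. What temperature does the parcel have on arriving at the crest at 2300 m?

0.74°C

600–1600 m, dry: Δz = 1 km ⇒ ΔT = -9.8°C; T = 5.5°C
1600–2300 m, saturated: Δz = 0.7 km ⇒ ΔT = -4.76°C; T = 0.74°C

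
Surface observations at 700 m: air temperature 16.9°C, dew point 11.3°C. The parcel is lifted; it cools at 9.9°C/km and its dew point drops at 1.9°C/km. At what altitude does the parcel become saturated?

T and T_d converge at 9.9 − 1.9 = 8°C per km
Height above start = (16.9 − 11.3) / 8 = 0.7 km
LCL altitude = 700 m + 700 m = 1400 m

1400 m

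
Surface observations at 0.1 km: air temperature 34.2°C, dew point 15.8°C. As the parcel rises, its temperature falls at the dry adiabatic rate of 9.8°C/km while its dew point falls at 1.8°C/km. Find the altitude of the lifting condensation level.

2.4 km

T and T_d converge at 9.8 − 1.8 = 8°C per km
Height above start = (34.2 − 15.8) / 8 = 2.3 km
LCL altitude = 100 m + 2300 m = 2400 m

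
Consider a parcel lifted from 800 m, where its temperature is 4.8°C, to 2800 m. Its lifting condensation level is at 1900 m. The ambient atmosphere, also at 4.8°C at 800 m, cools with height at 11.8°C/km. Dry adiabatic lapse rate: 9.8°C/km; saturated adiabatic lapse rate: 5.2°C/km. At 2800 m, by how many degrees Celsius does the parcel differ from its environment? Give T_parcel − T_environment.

Parcel:
  Dry to 1900 m: -9.8 × 1.1 km = -10.78°C, so T = -5.98°C.
  Saturated to 2800 m: -5.2 × 0.9 km = -4.68°C, so T = -10.66°C.
Environment:
  Environment to 2800 m: -11.8 × 2 km = -23.6°C, so T = -18.8°C.
T_parcel − T_env = -10.66 − (-18.8) = +8.14°C

+8.14°C (parcel warmer than environment)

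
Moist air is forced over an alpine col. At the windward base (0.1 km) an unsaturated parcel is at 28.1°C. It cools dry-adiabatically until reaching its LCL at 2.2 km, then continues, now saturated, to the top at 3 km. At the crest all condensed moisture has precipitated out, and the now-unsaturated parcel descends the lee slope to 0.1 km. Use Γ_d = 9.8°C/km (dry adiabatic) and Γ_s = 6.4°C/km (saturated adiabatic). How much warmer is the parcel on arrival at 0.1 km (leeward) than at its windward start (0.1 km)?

+2.72°C

From 100 m to 2200 m (dry): cools by 9.8 × 2.1 = 20.58°C, giving 7.52°C.
From 2200 m to 3000 m (saturated): cools by 6.4 × 0.8 = 5.12°C, giving 2.4°C.
From 3000 m to 100 m (dry descent): warms by 9.8 × 2.9 = 28.42°C, giving 30.82°C.
Net change vs windward start: 30.82 − 28.1 = +2.72°C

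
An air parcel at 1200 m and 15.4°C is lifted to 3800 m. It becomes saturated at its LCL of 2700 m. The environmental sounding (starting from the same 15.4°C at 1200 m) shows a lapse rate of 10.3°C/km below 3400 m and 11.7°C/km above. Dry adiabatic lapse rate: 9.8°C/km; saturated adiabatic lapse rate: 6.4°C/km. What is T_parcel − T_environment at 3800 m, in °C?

+5.6°C (parcel warmer than environment)

Parcel:
  1200–2700 m, dry: Δz = 1.5 km ⇒ ΔT = -14.7°C; T = 0.7°C
  2700–3800 m, saturated: Δz = 1.1 km ⇒ ΔT = -7.04°C; T = -6.34°C
Environment:
  1200–3400 m, environment, lower layer: Δz = 2.2 km ⇒ ΔT = -22.66°C; T = -7.26°C
  3400–3800 m, environment, upper layer: Δz = 0.4 km ⇒ ΔT = -4.68°C; T = -11.94°C
T_parcel − T_env = -6.34 − (-11.94) = +5.6°C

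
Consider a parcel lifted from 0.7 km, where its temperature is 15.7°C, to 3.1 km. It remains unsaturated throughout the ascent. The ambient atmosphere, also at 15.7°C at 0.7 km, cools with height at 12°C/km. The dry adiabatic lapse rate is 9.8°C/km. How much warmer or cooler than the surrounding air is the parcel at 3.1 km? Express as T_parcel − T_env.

+5.28°C (parcel warmer than environment)

Parcel:
  700 → 3100 m (dry, 9.8°C/km): ΔT = -9.8 × 2.4 = -23.52°C → T = -7.82°C
Environment:
  700 → 3100 m (environment, 12°C/km): ΔT = -12 × 2.4 = -28.8°C → T = -13.1°C
T_parcel − T_env = -7.82 − (-13.1) = +5.28°C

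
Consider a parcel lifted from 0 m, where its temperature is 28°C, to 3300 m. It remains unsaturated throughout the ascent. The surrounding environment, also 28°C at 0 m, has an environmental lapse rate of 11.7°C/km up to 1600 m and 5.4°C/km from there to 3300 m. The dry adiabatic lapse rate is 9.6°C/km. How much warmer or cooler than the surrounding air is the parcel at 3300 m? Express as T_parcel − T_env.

-3.78°C (parcel cooler than environment)

Parcel:
  0 → 3300 m (dry, 9.6°C/km): ΔT = -9.6 × 3.3 = -31.68°C → T = -3.68°C
Environment:
  0 → 1600 m (environment, lower layer, 11.7°C/km): ΔT = -11.7 × 1.6 = -18.72°C → T = 9.28°C
  1600 → 3300 m (environment, upper layer, 5.4°C/km): ΔT = -5.4 × 1.7 = -9.18°C → T = 0.1°C
T_parcel − T_env = -3.68 − 0.1 = -3.78°C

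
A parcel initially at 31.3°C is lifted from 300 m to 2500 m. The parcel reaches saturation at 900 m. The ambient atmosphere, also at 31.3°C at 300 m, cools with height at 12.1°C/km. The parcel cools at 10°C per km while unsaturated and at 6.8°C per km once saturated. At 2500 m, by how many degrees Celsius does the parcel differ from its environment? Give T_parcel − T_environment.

Parcel:
  300–900 m, dry: Δz = 0.6 km ⇒ ΔT = -6°C; T = 25.3°C
  900–2500 m, saturated: Δz = 1.6 km ⇒ ΔT = -10.88°C; T = 14.42°C
Environment:
  300–2500 m, environment: Δz = 2.2 km ⇒ ΔT = -26.62°C; T = 4.68°C
T_parcel − T_env = 14.42 − 4.68 = +9.74°C

+9.74°C (parcel warmer than environment)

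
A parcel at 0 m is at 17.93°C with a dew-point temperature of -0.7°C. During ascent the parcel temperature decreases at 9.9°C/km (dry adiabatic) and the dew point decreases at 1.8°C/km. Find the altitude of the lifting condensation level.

2300 m

T and T_d converge at 9.9 − 1.8 = 8.1°C per km
Height above start = (17.93 − (-0.7)) / 8.1 = 2.3 km
LCL altitude = 0 m + 2300 m = 2300 m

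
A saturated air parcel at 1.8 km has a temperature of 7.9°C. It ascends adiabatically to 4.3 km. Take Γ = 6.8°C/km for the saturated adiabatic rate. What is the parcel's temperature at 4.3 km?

1800 → 4300 m (saturated adiabatic, 6.8°C/km): ΔT = -6.8 × 2.5 = -17°C → T = -9.1°C

-9.1°C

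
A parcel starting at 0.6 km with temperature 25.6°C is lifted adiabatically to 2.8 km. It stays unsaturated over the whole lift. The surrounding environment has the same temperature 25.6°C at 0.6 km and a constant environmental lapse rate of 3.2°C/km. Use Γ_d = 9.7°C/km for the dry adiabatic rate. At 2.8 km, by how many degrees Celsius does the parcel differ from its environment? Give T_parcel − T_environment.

-14.3°C (parcel cooler than environment)

Parcel:
  From 600 m to 2800 m (dry): cools by 9.7 × 2.2 = 21.34°C, giving 4.26°C.
Environment:
  From 600 m to 2800 m (environment): cools by 3.2 × 2.2 = 7.04°C, giving 18.56°C.
T_parcel − T_env = 4.26 − 18.56 = -14.3°C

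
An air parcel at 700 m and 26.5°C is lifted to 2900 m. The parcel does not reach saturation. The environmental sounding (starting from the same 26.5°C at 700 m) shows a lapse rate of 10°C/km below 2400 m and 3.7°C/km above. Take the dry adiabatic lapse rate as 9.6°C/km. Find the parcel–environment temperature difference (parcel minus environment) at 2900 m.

-2.27°C (parcel cooler than environment)

Parcel:
  Dry to 2900 m: -9.6 × 2.2 km = -21.12°C, so T = 5.38°C.
Environment:
  Environment, lower layer to 2400 m: -10 × 1.7 km = -17°C, so T = 9.5°C.
  Environment, upper layer to 2900 m: -3.7 × 0.5 km = -1.85°C, so T = 7.65°C.
T_parcel − T_env = 5.38 − 7.65 = -2.27°C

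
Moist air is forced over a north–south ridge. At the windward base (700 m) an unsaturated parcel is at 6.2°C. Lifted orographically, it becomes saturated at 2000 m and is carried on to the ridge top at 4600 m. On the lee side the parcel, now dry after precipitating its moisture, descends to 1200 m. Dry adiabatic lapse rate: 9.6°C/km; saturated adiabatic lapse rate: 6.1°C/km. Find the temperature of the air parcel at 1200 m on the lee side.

10.5°C

700–2000 m, dry: Δz = 1.3 km ⇒ ΔT = -12.48°C; T = -6.28°C
2000–4600 m, saturated: Δz = 2.6 km ⇒ ΔT = -15.86°C; T = -22.14°C
4600–1200 m, dry descent: Δz = 3.4 km ⇒ ΔT = +32.64°C; T = 10.5°C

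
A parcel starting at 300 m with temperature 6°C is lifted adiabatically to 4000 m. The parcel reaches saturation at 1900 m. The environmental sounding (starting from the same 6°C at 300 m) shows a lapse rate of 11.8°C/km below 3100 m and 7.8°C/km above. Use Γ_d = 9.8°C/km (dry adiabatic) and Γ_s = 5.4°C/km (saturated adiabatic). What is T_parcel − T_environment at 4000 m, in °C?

Parcel:
  From 300 m to 1900 m (dry): cools by 9.8 × 1.6 = 15.68°C, giving -9.68°C.
  From 1900 m to 4000 m (saturated): cools by 5.4 × 2.1 = 11.34°C, giving -21.02°C.
Environment:
  From 300 m to 3100 m (environment, lower layer): cools by 11.8 × 2.8 = 33.04°C, giving -27.04°C.
  From 3100 m to 4000 m (environment, upper layer): cools by 7.8 × 0.9 = 7.02°C, giving -34.06°C.
T_parcel − T_env = -21.02 − (-34.06) = +13.04°C

+13.04°C (parcel warmer than environment)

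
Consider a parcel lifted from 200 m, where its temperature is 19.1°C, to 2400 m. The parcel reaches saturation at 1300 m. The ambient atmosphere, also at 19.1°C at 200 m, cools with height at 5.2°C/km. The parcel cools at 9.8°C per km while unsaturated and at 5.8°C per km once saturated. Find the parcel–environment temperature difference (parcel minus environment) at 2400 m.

Parcel:
  From 200 m to 1300 m (dry): cools by 9.8 × 1.1 = 10.78°C, giving 8.32°C.
  From 1300 m to 2400 m (saturated): cools by 5.8 × 1.1 = 6.38°C, giving 1.94°C.
Environment:
  From 200 m to 2400 m (environment): cools by 5.2 × 2.2 = 11.44°C, giving 7.66°C.
T_parcel − T_env = 1.94 − 7.66 = -5.72°C

-5.72°C (parcel cooler than environment)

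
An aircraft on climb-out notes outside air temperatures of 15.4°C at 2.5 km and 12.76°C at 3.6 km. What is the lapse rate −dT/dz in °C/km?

2.4°C/km

Γ = −ΔT/Δz = (15.4 − 12.76) / (3600 − 2500) m
  = 2.64°C / 1.1 km = 2.4°C/km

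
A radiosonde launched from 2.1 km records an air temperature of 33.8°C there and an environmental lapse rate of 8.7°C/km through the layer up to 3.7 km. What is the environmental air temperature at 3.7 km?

Environmental to 3700 m: -8.7 × 1.6 km = -13.92°C, so T = 19.88°C.

19.88°C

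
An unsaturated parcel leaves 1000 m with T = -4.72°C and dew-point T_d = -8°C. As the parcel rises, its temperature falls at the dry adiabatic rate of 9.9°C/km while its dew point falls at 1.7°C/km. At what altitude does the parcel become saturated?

1400 m

T and T_d converge at 9.9 − 1.7 = 8.2°C per km
Height above start = (-4.72 − (-8)) / 8.2 = 0.4 km
LCL altitude = 1000 m + 400 m = 1400 m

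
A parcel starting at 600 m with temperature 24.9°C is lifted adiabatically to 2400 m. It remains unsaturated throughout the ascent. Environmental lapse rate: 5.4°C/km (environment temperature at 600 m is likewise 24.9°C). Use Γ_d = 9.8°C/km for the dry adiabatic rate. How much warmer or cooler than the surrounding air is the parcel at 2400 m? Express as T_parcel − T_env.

-7.92°C (parcel cooler than environment)

Parcel:
  Dry to 2400 m: -9.8 × 1.8 km = -17.64°C, so T = 7.26°C.
Environment:
  Environment to 2400 m: -5.4 × 1.8 km = -9.72°C, so T = 15.18°C.
T_parcel − T_env = 7.26 − 15.18 = -7.92°C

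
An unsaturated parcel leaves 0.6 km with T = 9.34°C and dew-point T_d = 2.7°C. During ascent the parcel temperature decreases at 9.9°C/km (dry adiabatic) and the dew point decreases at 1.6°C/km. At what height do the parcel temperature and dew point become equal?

T and T_d converge at 9.9 − 1.6 = 8.3°C per km
Height above start = (9.34 − 2.7) / 8.3 = 0.8 km
LCL altitude = 600 m + 800 m = 1400 m

1.4 km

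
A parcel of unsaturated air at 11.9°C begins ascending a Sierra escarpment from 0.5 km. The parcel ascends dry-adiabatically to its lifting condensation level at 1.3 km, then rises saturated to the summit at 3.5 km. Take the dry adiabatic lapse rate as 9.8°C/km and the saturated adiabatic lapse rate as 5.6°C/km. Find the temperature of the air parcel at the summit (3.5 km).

-8.26°C

500–1300 m, dry: Δz = 0.8 km ⇒ ΔT = -7.84°C; T = 4.06°C
1300–3500 m, saturated: Δz = 2.2 km ⇒ ΔT = -12.32°C; T = -8.26°C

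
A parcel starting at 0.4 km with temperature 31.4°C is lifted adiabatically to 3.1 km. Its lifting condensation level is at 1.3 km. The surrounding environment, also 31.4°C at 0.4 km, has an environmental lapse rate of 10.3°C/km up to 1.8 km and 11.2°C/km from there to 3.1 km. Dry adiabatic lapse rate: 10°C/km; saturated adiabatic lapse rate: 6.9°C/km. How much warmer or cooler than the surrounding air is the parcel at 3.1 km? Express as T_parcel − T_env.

+7.56°C (parcel warmer than environment)

Parcel:
  Dry to 1300 m: -10 × 0.9 km = -9°C, so T = 22.4°C.
  Saturated to 3100 m: -6.9 × 1.8 km = -12.42°C, so T = 9.98°C.
Environment:
  Environment, lower layer to 1800 m: -10.3 × 1.4 km = -14.42°C, so T = 16.98°C.
  Environment, upper layer to 3100 m: -11.2 × 1.3 km = -14.56°C, so T = 2.42°C.
T_parcel − T_env = 9.98 − 2.42 = +7.56°C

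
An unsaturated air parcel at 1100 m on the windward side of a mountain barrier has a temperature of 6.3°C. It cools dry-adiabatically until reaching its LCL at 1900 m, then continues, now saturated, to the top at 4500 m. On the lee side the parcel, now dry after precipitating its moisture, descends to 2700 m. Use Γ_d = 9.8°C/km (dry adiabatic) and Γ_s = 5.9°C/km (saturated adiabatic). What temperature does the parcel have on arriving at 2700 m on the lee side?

1100 → 1900 m (dry, 9.8°C/km): ΔT = -9.8 × 0.8 = -7.84°C → T = -1.54°C
1900 → 4500 m (saturated, 5.9°C/km): ΔT = -5.9 × 2.6 = -15.34°C → T = -16.88°C
4500 → 2700 m (dry descent, 9.8°C/km): ΔT = +9.8 × 1.8 = +17.64°C → T = 0.76°C

0.76°C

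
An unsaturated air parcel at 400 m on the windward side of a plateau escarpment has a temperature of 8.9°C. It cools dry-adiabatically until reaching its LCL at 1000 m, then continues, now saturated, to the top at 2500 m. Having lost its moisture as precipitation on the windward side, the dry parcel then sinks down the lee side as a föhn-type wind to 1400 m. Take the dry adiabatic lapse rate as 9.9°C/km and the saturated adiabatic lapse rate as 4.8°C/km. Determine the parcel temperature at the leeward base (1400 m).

6.65°C

400–1000 m, dry: Δz = 0.6 km ⇒ ΔT = -5.94°C; T = 2.96°C
1000–2500 m, saturated: Δz = 1.5 km ⇒ ΔT = -7.2°C; T = -4.24°C
2500–1400 m, dry descent: Δz = 1.1 km ⇒ ΔT = +10.89°C; T = 6.65°C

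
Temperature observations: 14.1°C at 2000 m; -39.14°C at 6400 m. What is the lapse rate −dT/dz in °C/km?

Γ = −ΔT/Δz = (14.1 − (-39.14)) / (6400 − 2000) m
  = 53.24°C / 4.4 km = 12.1°C/km

12.1°C/km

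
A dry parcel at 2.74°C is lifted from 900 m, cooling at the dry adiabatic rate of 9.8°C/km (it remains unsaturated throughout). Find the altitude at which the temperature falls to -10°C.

2200 m

Height above start = (2.74 − (-10)) / 9.8 = 1.3 km
Altitude = 900 m + 1300 m = 2200 m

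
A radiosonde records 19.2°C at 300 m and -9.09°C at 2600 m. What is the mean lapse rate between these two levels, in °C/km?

Γ = −ΔT/Δz = (19.2 − (-9.09)) / (2600 − 300) m
  = 28.29°C / 2.3 km = 12.3°C/km

12.3°C/km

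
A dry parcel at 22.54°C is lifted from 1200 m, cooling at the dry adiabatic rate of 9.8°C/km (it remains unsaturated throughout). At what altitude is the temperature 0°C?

Height above start = (22.54 − 0) / 9.8 = 2.3 km
Altitude = 1200 m + 2300 m = 3500 m

3500 m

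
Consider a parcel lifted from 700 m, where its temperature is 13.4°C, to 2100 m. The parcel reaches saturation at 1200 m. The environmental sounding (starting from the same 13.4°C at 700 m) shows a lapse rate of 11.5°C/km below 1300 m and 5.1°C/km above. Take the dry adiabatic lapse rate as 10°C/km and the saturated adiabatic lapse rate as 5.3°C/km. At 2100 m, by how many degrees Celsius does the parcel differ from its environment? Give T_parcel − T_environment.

Parcel:
  Dry to 1200 m: -10 × 0.5 km = -5°C, so T = 8.4°C.
  Saturated to 2100 m: -5.3 × 0.9 km = -4.77°C, so T = 3.63°C.
Environment:
  Environment, lower layer to 1300 m: -11.5 × 0.6 km = -6.9°C, so T = 6.5°C.
  Environment, upper layer to 2100 m: -5.1 × 0.8 km = -4.08°C, so T = 2.42°C.
T_parcel − T_env = 3.63 − 2.42 = +1.21°C

+1.21°C (parcel warmer than environment)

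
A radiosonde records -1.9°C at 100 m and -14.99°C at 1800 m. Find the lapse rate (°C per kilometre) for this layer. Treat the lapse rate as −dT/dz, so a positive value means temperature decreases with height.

7.7°C/km

Γ = −ΔT/Δz = (-1.9 − (-14.99)) / (1800 − 100) m
  = 13.09°C / 1.7 km = 7.7°C/km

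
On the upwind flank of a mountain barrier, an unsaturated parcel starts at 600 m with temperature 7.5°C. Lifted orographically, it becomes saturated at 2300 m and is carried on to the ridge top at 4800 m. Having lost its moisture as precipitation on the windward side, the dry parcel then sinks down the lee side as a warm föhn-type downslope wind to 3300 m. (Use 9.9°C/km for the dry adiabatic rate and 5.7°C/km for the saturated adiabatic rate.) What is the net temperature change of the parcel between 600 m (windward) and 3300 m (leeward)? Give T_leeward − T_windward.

From 600 m to 2300 m (dry): cools by 9.9 × 1.7 = 16.83°C, giving -9.33°C.
From 2300 m to 4800 m (saturated): cools by 5.7 × 2.5 = 14.25°C, giving -23.58°C.
From 4800 m to 3300 m (dry descent): warms by 9.9 × 1.5 = 14.85°C, giving -8.73°C.
Net change vs windward start: -8.73 − 7.5 = -16.23°C

-16.23°C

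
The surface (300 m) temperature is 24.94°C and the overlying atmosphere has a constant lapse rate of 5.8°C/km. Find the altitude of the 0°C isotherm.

Height above start = (24.94 − 0) / 5.8 = 4.3 km
Altitude = 300 m + 4300 m = 4600 m

4600 m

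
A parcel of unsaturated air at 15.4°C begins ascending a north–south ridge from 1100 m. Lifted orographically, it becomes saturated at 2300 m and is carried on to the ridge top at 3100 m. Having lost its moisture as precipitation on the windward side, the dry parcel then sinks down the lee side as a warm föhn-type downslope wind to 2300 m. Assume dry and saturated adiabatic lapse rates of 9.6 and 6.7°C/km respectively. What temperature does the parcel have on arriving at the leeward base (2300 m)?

6.2°C

From 1100 m to 2300 m (dry): cools by 9.6 × 1.2 = 11.52°C, giving 3.88°C.
From 2300 m to 3100 m (saturated): cools by 6.7 × 0.8 = 5.36°C, giving -1.48°C.
From 3100 m to 2300 m (dry descent): warms by 9.6 × 0.8 = 7.68°C, giving 6.2°C.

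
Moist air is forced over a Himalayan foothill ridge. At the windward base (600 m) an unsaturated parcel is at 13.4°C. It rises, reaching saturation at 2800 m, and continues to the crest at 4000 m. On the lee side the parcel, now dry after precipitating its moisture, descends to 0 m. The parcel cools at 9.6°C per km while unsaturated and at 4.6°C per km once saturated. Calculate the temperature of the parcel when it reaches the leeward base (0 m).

From 600 m to 2800 m (dry): cools by 9.6 × 2.2 = 21.12°C, giving -7.72°C.
From 2800 m to 4000 m (saturated): cools by 4.6 × 1.2 = 5.52°C, giving -13.24°C.
From 4000 m to 0 m (dry descent): warms by 9.6 × 4 = 38.4°C, giving 25.16°C.

25.16°C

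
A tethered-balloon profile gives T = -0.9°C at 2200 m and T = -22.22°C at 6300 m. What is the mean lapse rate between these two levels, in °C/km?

Γ = −ΔT/Δz = (-0.9 − (-22.22)) / (6300 − 2200) m
  = 21.32°C / 4.1 km = 5.2°C/km

5.2°C/km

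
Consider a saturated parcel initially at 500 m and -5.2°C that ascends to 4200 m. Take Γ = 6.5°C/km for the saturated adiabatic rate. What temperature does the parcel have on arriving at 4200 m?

From 500 m to 4200 m (saturated adiabatic): cools by 6.5 × 3.7 = 24.05°C, giving -29.25°C.

-29.25°C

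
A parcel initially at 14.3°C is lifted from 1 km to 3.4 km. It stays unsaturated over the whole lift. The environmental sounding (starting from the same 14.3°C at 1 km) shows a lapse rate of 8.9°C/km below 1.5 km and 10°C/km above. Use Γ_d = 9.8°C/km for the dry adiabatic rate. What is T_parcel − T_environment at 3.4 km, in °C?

Parcel:
  1000–3400 m, dry: Δz = 2.4 km ⇒ ΔT = -23.52°C; T = -9.22°C
Environment:
  1000–1500 m, environment, lower layer: Δz = 0.5 km ⇒ ΔT = -4.45°C; T = 9.85°C
  1500–3400 m, environment, upper layer: Δz = 1.9 km ⇒ ΔT = -19°C; T = -9.15°C
T_parcel − T_env = -9.22 − (-9.15) = -0.07°C

-0.07°C (parcel cooler than environment)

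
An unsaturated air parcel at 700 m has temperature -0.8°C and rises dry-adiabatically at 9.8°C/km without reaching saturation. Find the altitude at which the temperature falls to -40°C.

4700 m

Height above start = (-0.8 − (-40)) / 9.8 = 4 km
Altitude = 700 m + 4000 m = 4700 m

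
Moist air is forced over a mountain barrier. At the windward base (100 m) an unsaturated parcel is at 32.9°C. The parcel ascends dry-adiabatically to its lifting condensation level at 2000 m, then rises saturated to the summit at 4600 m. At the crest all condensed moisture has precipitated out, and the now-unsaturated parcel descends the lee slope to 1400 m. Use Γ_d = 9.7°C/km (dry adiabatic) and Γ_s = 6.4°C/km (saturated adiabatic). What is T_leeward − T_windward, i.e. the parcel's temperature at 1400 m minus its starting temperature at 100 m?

100–2000 m, dry: Δz = 1.9 km ⇒ ΔT = -18.43°C; T = 14.47°C
2000–4600 m, saturated: Δz = 2.6 km ⇒ ΔT = -16.64°C; T = -2.17°C
4600–1400 m, dry descent: Δz = 3.2 km ⇒ ΔT = +31.04°C; T = 28.87°C
Net change vs windward start: 28.87 − 32.9 = -4.03°C

-4.03°C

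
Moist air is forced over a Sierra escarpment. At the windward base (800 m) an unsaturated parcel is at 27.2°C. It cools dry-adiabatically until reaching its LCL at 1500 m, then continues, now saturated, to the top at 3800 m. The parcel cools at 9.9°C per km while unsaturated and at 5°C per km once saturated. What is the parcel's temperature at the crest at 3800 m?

8.77°C

800–1500 m, dry: Δz = 0.7 km ⇒ ΔT = -6.93°C; T = 20.27°C
1500–3800 m, saturated: Δz = 2.3 km ⇒ ΔT = -11.5°C; T = 8.77°C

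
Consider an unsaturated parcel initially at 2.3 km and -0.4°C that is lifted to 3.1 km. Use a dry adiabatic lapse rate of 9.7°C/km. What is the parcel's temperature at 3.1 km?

-8.16°C

2300 → 3100 m (dry adiabatic, 9.7°C/km): ΔT = -9.7 × 0.8 = -7.76°C → T = -8.16°C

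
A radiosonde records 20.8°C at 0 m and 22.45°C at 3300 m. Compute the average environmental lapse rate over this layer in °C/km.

Γ = −ΔT/Δz = (20.8 − 22.45) / (3300 − 0) m
  = -1.65°C / 3.3 km = -0.5°C/km

-0.5°C/km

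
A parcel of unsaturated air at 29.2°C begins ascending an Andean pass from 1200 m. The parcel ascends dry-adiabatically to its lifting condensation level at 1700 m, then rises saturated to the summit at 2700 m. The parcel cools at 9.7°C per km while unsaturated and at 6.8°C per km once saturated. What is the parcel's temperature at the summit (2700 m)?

17.55°C

Dry to 1700 m: -9.7 × 0.5 km = -4.85°C, so T = 24.35°C.
Saturated to 2700 m: -6.8 × 1 km = -6.8°C, so T = 17.55°C.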